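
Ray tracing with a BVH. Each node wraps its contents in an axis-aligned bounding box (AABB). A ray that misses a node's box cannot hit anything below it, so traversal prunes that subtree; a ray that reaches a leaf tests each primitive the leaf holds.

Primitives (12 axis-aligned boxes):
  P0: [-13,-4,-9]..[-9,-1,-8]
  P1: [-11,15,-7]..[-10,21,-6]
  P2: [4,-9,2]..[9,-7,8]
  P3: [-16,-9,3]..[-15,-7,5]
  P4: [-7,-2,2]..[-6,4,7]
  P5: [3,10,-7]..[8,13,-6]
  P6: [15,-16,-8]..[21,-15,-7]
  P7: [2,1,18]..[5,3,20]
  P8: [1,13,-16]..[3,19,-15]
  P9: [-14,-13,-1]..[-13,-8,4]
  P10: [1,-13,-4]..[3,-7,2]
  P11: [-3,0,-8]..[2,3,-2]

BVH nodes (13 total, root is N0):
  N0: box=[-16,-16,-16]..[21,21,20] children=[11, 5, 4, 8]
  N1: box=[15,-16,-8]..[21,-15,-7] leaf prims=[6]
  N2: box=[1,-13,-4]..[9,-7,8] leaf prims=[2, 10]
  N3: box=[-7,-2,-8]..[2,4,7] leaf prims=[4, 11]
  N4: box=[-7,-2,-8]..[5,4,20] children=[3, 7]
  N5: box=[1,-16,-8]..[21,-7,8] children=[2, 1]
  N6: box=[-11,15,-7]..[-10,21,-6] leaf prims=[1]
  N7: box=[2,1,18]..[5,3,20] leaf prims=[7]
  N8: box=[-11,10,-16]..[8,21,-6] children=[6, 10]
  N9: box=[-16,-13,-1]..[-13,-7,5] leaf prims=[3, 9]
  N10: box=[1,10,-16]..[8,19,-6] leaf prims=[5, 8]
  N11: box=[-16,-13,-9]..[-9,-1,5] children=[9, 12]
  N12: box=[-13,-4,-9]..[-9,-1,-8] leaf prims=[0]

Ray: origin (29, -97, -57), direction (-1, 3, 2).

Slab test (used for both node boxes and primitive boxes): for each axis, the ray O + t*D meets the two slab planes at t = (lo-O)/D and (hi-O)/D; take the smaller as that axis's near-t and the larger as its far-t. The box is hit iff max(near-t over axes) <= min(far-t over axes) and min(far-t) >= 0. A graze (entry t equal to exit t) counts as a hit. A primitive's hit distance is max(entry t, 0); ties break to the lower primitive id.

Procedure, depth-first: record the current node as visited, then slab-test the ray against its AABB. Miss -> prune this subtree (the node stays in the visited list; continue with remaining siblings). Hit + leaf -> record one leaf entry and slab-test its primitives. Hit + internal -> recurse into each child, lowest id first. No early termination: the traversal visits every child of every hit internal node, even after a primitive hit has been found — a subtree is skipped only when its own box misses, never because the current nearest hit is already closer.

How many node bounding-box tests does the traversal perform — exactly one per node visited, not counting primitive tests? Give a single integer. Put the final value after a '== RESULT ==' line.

Trace the traversal:
N0 x:[8,45] y:[27,118/3] z:[41/2,77/2] -> hit [27,77/2], descend [4, 5, 8, 11]
  N4 x:[24,36] y:[95/3,101/3] z:[49/2,77/2] -> hit [95/3,101/3], descend [3, 7]
    N3 x:[27,36] y:[95/3,101/3] z:[49/2,32] -> hit [95/3,32] leaf, test {P4(miss), P11(miss)}
    N7 x:[24,27] y:[98/3,100/3] z:[75/2,77/2] -> miss, prune
  N5 x:[8,28] y:[27,30] z:[49/2,65/2] -> hit [27,28], descend [1, 2]
    N1 x:[8,14] y:[27,82/3] z:[49/2,25] -> miss, prune
    N2 x:[20,28] y:[28,30] z:[53/2,65/2] -> hit [28,28] leaf, test {P2(miss), P10@t=28}
  N8 x:[21,40] y:[107/3,118/3] z:[41/2,51/2] -> miss, prune
  N11 x:[38,45] y:[28,32] z:[24,31] -> miss, prune

Summary -> nodes [0, 4, 3, 7, 5, 1, 2, 8, 11]; box-tests=9; leaf-entries=2; first=P10

== RESULT ==
9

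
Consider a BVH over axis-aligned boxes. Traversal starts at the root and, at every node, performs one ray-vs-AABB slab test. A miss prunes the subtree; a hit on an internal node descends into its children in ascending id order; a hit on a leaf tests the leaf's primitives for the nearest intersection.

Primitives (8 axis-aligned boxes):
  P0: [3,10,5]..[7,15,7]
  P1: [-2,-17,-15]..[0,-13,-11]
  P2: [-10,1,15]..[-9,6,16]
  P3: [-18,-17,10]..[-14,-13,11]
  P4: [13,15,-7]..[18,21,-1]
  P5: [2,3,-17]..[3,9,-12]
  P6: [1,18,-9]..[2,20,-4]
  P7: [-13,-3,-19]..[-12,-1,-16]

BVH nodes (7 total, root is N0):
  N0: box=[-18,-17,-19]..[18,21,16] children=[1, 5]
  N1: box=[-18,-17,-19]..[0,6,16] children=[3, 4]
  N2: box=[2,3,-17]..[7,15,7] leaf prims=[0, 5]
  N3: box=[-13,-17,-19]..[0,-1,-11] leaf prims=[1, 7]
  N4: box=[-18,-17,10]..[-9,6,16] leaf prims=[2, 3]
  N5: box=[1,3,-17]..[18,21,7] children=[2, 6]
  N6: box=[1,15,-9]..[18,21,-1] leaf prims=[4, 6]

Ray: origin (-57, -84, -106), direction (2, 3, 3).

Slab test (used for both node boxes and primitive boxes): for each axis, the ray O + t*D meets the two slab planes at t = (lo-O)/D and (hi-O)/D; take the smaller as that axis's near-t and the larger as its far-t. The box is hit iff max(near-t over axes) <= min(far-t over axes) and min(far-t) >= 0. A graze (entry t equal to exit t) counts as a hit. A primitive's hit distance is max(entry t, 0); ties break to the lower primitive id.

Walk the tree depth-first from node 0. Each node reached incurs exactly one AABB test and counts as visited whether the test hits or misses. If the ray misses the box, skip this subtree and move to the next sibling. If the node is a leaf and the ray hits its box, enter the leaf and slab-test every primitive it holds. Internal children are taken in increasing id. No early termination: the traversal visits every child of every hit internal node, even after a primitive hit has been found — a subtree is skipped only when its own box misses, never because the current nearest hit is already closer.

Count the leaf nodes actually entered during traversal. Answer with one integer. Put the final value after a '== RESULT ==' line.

Traverse from the root:
N0 x:[39/2,75/2] y:[67/3,35] z:[29,122/3] -> hit [29,35], descend [1, 5]
  N1 x:[39/2,57/2] y:[67/3,30] z:[29,122/3] -> miss, prune
  N5 x:[29,75/2] y:[29,35] z:[89/3,113/3] -> hit [89/3,35], descend [2, 6]
    N2 x:[59/2,32] y:[29,33] z:[89/3,113/3] -> hit [89/3,32] leaf, test {P0(miss), P5@t=89/3}
    N6 x:[29,75/2] y:[33,35] z:[97/3,35] -> hit [33,35] leaf, test {P4@t=35, P6(miss)}

5 AABB tests over nodes [0, 1, 5, 2, 6]; 2 leaves entered; closest P5.

== RESULT ==
2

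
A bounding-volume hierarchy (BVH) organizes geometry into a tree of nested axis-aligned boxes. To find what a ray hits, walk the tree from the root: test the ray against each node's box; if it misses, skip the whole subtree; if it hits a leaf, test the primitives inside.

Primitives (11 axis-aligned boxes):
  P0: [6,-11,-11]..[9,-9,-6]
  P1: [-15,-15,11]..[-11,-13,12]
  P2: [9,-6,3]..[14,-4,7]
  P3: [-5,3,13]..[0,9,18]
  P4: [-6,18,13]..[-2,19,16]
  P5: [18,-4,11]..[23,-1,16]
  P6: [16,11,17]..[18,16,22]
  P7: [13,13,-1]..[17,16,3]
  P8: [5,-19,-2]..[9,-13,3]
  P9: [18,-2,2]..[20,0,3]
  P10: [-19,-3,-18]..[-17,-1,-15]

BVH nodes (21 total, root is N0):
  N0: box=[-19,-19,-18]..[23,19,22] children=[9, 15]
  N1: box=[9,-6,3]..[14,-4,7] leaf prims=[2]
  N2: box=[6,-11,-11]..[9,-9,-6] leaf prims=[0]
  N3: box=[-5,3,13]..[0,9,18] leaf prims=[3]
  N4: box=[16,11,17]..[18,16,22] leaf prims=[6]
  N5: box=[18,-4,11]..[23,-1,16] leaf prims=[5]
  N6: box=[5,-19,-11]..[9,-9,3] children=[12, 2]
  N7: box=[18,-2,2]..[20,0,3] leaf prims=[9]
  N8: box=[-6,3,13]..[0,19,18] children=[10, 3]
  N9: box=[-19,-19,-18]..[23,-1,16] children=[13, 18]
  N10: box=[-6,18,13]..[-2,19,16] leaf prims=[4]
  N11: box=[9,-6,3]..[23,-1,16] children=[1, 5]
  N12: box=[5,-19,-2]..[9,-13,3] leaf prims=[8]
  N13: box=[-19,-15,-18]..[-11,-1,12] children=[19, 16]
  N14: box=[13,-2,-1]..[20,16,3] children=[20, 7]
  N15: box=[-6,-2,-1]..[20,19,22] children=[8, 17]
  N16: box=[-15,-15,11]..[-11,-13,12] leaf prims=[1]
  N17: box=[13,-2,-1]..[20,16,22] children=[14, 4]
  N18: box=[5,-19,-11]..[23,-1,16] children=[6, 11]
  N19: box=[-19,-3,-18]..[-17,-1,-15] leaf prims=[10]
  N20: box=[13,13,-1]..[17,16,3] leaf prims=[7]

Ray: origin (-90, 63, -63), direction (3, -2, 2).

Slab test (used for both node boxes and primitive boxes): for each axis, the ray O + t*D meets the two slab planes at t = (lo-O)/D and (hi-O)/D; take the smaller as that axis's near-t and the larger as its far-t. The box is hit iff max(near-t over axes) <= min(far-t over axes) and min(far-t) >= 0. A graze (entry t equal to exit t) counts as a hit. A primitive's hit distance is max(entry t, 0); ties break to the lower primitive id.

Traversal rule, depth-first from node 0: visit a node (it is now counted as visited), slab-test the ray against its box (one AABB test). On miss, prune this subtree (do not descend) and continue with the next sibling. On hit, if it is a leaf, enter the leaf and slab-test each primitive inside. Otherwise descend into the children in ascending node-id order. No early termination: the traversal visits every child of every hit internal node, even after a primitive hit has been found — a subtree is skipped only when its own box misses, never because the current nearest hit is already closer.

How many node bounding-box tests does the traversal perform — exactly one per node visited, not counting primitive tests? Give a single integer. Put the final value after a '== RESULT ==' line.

Trace the traversal:
N0 x:[71/3,113/3] y:[22,41] z:[45/2,85/2] -> hit [71/3,113/3], descend [9, 15]
  N9 x:[71/3,113/3] y:[32,41] z:[45/2,79/2] -> hit [32,113/3], descend [13, 18]
    N13 x:[71/3,79/3] y:[32,39] z:[45/2,75/2] -> miss, prune
    N18 x:[95/3,113/3] y:[32,41] z:[26,79/2] -> hit [32,113/3], descend [6, 11]
      N6 x:[95/3,33] y:[36,41] z:[26,33] -> miss, prune
      N11 x:[33,113/3] y:[32,69/2] z:[33,79/2] -> hit [33,69/2], descend [1, 5]
        N1 x:[33,104/3] y:[67/2,69/2] z:[33,35] -> hit [67/2,69/2] leaf, test {P2@t=67/2}
        N5 x:[36,113/3] y:[32,67/2] z:[37,79/2] -> miss, prune
  N15 x:[28,110/3] y:[22,65/2] z:[31,85/2] -> hit [31,65/2], descend [8, 17]
    N8 x:[28,30] y:[22,30] z:[38,81/2] -> miss, prune
    N17 x:[103/3,110/3] y:[47/2,65/2] z:[31,85/2] -> miss, prune

Visited [0, 9, 13, 18, 6, 11, 1, 5, 15, 8, 17]. Tests: 11 box, 1 leaf. Nearest: P2.

== RESULT ==
11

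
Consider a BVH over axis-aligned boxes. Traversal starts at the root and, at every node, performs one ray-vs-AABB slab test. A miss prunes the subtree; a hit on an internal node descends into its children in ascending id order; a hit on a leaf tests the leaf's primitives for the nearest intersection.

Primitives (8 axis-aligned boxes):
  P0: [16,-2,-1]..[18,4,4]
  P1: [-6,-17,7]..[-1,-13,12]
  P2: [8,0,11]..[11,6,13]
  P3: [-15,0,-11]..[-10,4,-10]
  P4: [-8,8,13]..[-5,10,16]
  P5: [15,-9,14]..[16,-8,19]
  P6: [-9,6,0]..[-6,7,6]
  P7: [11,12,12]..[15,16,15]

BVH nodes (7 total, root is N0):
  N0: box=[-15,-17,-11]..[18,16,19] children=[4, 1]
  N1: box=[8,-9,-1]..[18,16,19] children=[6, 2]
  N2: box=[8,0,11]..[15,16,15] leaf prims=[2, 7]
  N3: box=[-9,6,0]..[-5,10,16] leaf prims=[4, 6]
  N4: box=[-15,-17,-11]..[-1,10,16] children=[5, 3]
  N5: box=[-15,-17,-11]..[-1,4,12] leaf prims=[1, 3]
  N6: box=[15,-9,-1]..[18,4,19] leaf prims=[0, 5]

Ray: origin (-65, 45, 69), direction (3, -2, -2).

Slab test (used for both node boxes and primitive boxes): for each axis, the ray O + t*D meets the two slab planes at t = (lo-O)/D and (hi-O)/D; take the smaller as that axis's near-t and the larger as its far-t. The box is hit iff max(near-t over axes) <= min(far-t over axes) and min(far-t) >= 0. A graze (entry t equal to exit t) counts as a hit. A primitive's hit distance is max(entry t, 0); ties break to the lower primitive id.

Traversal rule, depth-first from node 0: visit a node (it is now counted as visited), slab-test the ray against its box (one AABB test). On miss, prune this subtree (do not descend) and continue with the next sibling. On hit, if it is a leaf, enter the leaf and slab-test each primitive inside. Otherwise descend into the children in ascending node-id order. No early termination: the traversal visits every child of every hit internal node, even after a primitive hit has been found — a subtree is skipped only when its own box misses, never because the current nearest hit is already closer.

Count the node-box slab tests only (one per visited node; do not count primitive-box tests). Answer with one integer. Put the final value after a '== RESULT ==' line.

Trace the traversal:
N0 x:[50/3,83/3] y:[29/2,31] z:[25,40] -> hit [25,83/3], descend [1, 4]
  N1 x:[73/3,83/3] y:[29/2,27] z:[25,35] -> hit [25,27], descend [2, 6]
    N2 x:[73/3,80/3] y:[29/2,45/2] z:[27,29] -> miss, prune
    N6 x:[80/3,83/3] y:[41/2,27] z:[25,35] -> hit [80/3,27] leaf, test {P0(miss), P5@t=80/3}
  N4 x:[50/3,64/3] y:[35/2,31] z:[53/2,40] -> miss, prune

5 AABB tests over nodes [0, 1, 2, 6, 4]; 1 leaf entered; closest P5.

== RESULT ==
5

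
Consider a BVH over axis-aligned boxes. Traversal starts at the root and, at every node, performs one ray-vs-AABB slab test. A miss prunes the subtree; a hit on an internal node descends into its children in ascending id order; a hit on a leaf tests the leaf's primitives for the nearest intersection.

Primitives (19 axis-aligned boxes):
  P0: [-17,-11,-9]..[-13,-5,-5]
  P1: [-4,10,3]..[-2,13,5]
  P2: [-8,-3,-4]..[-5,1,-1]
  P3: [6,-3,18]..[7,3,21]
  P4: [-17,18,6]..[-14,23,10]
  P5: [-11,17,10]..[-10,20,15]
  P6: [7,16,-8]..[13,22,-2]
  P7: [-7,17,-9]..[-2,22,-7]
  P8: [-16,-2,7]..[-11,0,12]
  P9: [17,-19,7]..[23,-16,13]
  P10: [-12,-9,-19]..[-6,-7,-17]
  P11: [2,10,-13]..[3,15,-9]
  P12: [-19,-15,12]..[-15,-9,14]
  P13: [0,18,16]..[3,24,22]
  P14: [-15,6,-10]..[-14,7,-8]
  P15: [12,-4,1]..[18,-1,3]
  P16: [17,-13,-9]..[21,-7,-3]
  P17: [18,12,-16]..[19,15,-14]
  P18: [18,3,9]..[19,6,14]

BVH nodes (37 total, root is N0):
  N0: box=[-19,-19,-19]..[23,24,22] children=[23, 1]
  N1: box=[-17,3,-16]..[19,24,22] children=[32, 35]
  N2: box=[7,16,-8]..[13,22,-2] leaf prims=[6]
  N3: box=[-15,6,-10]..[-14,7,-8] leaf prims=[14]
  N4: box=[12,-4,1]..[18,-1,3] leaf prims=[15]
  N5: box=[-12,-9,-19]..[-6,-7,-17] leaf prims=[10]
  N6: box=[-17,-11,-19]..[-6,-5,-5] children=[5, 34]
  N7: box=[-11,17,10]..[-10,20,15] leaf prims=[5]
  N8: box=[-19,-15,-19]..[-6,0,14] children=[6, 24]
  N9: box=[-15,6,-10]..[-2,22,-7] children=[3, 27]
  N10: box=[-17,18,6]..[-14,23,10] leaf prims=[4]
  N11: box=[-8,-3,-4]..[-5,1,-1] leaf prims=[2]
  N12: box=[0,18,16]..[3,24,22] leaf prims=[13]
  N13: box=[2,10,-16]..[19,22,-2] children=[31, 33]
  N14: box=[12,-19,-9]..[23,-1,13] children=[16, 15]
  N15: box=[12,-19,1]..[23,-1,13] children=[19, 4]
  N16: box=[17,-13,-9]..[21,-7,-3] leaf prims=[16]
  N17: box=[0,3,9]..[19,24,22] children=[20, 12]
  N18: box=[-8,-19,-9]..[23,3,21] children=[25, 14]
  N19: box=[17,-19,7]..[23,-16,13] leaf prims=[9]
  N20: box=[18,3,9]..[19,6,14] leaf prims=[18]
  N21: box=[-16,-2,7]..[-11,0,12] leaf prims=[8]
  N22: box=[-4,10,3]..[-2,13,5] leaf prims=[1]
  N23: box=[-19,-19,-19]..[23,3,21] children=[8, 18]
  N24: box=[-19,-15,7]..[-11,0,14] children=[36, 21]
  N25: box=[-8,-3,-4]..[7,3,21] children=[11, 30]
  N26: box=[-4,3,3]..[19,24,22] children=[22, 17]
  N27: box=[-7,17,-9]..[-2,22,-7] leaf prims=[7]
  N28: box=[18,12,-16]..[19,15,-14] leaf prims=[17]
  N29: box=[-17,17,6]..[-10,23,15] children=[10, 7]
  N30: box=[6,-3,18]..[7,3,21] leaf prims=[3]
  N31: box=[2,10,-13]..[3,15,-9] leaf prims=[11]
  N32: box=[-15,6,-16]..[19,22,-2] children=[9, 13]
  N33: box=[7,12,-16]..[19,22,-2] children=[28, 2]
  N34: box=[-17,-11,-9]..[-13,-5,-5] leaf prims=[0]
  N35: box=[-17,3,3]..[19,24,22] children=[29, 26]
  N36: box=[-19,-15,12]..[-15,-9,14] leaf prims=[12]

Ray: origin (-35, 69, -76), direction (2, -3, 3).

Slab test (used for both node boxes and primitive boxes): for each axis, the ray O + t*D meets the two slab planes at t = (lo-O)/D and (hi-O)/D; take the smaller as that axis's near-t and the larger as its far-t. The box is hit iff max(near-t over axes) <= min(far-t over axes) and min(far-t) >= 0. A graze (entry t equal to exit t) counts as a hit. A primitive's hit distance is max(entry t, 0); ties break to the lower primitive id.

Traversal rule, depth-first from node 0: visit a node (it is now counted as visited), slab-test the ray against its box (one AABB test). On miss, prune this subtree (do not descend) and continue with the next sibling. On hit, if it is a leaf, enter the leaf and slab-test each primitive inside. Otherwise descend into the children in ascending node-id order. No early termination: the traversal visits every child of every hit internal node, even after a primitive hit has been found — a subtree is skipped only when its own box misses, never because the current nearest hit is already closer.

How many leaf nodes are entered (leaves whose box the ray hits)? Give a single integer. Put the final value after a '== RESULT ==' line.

Traverse from the root:
N0 x:[8,29] y:[15,88/3] z:[19,98/3] -> hit [19,29], descend [1, 23]
  N1 x:[9,27] y:[15,22] z:[20,98/3] -> hit [20,22], descend [32, 35]
    N32 x:[10,27] y:[47/3,21] z:[20,74/3] -> hit [20,21], descend [9, 13]
      N9 x:[10,33/2] y:[47/3,21] z:[22,23] -> miss, prune
      N13 x:[37/2,27] y:[47/3,59/3] z:[20,74/3] -> miss, prune
    N35 x:[9,27] y:[15,22] z:[79/3,98/3] -> miss, prune
  N23 x:[8,29] y:[22,88/3] z:[19,97/3] -> hit [22,29], descend [8, 18]
    N8 x:[8,29/2] y:[23,28] z:[19,30] -> miss, prune
    N18 x:[27/2,29] y:[22,88/3] z:[67/3,97/3] -> hit [67/3,29], descend [14, 25]
      N14 x:[47/2,29] y:[70/3,88/3] z:[67/3,89/3] -> hit [47/2,29], descend [15, 16]
        N15 x:[47/2,29] y:[70/3,88/3] z:[77/3,89/3] -> hit [77/3,29], descend [4, 19]
          N4 x:[47/2,53/2] y:[70/3,73/3] z:[77/3,79/3] -> miss, prune
          N19 x:[26,29] y:[85/3,88/3] z:[83/3,89/3] -> hit [85/3,29] leaf, test {P9@t=85/3}
        N16 x:[26,28] y:[76/3,82/3] z:[67/3,73/3] -> miss, prune
      N25 x:[27/2,21] y:[22,24] z:[24,97/3] -> miss, prune

Summary -> nodes [0, 1, 32, 9, 13, 35, 23, 8, 18, 14, 15, 4, 19, 16, 25]; box-tests=15; leaf-entries=1; first=P9

== RESULT ==
1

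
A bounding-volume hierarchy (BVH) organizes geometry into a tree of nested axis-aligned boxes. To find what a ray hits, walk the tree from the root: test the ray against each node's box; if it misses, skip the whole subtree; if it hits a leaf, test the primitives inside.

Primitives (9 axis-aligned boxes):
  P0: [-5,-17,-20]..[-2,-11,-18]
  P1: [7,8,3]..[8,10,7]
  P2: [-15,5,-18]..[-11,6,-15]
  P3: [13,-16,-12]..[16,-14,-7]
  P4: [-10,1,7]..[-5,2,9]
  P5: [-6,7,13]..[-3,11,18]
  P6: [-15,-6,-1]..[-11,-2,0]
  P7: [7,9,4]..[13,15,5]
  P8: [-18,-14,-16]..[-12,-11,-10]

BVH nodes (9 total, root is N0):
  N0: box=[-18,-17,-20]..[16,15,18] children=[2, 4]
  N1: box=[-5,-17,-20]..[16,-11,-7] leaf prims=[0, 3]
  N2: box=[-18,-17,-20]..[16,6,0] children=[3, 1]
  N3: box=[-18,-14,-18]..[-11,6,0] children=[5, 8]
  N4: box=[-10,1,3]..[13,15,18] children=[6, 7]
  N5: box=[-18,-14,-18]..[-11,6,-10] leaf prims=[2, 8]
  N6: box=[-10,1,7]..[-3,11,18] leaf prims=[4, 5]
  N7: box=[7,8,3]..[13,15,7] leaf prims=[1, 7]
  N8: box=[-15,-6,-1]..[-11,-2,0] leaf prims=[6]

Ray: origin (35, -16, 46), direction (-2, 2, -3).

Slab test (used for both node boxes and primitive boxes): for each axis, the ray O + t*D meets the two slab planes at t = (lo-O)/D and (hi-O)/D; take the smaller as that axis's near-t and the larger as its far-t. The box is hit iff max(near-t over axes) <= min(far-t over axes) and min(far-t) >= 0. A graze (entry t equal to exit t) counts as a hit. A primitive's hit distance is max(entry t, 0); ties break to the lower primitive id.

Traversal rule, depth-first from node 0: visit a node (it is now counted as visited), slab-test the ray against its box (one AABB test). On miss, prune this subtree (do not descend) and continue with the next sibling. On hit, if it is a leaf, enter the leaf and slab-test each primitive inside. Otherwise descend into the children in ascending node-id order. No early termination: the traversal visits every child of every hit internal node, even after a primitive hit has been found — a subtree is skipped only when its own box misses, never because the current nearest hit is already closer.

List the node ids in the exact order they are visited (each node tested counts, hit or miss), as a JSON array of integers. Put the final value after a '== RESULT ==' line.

Walk:
N0 x:[19/2,53/2] y:[-1/2,31/2] z:[28/3,22] -> hit [19/2,31/2], descend [2, 4]
  N2 x:[19/2,53/2] y:[-1/2,11] z:[46/3,22] -> miss, prune
  N4 x:[11,45/2] y:[17/2,31/2] z:[28/3,43/3] -> hit [11,43/3], descend [6, 7]
    N6 x:[19,45/2] y:[17/2,27/2] z:[28/3,13] -> miss, prune
    N7 x:[11,14] y:[12,31/2] z:[13,43/3] -> hit [13,14] leaf, test {P1(miss), P7@t=41/3}

5 AABB tests over nodes [0, 2, 4, 6, 7]; 1 leaf entered; closest P7.

== RESULT ==
[0, 2, 4, 6, 7]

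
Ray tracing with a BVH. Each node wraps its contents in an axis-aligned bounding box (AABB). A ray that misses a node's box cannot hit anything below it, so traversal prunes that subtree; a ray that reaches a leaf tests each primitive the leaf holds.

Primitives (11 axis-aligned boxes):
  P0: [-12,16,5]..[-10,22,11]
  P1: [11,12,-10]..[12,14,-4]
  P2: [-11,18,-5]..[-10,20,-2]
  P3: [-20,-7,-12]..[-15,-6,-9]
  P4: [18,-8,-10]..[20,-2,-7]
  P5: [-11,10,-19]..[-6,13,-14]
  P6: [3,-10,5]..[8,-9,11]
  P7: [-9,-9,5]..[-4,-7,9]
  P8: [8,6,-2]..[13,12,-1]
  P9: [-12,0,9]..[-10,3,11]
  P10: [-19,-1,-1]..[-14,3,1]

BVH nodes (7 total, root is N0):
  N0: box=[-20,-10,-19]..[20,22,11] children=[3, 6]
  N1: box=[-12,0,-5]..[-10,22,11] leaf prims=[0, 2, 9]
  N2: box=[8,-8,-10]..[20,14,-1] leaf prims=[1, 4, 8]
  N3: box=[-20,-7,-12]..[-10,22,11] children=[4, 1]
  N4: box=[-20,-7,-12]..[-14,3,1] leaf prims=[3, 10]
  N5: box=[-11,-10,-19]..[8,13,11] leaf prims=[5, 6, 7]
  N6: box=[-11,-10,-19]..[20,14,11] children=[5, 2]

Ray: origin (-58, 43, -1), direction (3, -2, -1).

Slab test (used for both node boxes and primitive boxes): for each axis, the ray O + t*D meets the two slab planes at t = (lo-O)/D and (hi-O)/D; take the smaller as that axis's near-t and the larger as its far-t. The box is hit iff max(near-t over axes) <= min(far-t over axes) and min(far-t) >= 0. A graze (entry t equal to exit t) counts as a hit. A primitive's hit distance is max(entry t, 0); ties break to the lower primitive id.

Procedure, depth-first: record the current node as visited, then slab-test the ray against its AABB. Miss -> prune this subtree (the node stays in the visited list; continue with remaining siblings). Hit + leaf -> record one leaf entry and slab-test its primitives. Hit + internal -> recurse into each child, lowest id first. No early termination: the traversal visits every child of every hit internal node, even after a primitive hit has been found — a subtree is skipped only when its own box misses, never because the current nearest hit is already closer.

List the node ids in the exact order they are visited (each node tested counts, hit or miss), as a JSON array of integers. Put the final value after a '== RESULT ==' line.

Walk:
N0 x:[38/3,26] y:[21/2,53/2] z:[-12,18] -> hit [38/3,18], descend [3, 6]
  N3 x:[38/3,16] y:[21/2,25] z:[-12,11] -> miss, prune
  N6 x:[47/3,26] y:[29/2,53/2] z:[-12,18] -> hit [47/3,18], descend [2, 5]
    N2 x:[22,26] y:[29/2,51/2] z:[0,9] -> miss, prune
    N5 x:[47/3,22] y:[15,53/2] z:[-12,18] -> hit [47/3,18] leaf, test {P5@t=47/3, P6(miss), P7(miss)}

Visited [0, 3, 6, 2, 5]. Tests: 5 box, 1 leaf. Nearest: P5.

== RESULT ==
[0, 3, 6, 2, 5]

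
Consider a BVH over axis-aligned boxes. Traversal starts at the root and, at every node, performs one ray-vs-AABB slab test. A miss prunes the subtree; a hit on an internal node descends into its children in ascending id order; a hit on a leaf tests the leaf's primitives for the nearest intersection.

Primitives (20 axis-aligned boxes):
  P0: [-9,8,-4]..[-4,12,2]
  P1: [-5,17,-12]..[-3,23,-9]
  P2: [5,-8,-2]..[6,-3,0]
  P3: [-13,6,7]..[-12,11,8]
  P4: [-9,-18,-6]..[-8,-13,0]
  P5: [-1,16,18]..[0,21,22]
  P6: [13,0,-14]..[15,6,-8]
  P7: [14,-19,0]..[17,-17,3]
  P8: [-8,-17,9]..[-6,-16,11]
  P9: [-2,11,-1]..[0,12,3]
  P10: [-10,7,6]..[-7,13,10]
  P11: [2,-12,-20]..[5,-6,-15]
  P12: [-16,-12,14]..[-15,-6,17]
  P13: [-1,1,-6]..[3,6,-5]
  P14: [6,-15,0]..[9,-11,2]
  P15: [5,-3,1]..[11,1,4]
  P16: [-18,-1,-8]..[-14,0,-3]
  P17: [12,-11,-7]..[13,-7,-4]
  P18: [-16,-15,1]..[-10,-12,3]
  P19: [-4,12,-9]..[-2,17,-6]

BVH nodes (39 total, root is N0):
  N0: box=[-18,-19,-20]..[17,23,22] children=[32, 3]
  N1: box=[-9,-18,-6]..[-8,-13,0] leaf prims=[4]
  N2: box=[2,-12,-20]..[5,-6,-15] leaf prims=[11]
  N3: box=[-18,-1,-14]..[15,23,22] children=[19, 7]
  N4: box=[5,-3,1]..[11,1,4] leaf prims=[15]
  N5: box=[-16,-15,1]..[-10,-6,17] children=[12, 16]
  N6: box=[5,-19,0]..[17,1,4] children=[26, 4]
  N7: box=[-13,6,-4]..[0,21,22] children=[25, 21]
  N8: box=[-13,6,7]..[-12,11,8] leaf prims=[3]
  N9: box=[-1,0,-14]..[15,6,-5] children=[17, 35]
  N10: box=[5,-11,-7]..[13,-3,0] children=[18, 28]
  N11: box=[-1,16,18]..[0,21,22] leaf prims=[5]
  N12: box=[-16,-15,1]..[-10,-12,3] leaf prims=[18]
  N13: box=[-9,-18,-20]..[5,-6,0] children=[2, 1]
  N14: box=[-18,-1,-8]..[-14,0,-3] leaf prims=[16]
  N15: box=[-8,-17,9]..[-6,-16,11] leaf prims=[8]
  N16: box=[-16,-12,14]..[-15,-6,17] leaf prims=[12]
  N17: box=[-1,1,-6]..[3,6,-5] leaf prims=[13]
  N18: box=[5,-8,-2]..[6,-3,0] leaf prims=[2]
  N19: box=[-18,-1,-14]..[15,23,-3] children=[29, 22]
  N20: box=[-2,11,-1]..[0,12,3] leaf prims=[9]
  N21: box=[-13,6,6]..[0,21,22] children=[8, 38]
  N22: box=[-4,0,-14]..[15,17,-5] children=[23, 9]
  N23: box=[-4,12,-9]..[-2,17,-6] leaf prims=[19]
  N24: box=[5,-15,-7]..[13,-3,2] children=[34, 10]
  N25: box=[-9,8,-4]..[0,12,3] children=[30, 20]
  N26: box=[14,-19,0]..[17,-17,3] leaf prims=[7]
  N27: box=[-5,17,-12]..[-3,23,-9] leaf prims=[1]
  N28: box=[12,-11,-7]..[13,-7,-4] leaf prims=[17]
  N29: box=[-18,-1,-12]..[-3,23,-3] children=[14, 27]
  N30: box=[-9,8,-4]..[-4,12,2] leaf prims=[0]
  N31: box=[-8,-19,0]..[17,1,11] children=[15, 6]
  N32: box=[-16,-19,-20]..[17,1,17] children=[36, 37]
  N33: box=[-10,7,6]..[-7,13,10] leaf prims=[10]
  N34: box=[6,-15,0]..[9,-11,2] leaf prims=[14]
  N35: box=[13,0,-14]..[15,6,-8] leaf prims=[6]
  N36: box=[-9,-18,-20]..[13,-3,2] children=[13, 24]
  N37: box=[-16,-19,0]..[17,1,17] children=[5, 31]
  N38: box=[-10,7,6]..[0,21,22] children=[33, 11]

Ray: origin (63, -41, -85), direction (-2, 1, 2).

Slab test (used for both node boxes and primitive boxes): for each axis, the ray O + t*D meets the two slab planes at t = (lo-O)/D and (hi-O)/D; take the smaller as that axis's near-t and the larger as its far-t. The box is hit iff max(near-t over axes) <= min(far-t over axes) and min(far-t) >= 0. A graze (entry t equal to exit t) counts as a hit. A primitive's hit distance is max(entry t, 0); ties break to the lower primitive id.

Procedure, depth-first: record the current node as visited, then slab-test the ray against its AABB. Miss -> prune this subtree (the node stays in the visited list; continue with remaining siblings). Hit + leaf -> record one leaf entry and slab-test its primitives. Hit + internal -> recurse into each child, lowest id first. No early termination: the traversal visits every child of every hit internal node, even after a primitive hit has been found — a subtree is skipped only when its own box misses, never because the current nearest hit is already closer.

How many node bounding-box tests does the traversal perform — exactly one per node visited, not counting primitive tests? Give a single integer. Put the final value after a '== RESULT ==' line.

Walk:
N0 x:[23,81/2] y:[22,64] z:[65/2,107/2] -> hit [65/2,81/2], descend [3, 32]
  N3 x:[24,81/2] y:[40,64] z:[71/2,107/2] -> hit [40,81/2], descend [7, 19]
    N7 x:[63/2,38] y:[47,62] z:[81/2,107/2] -> miss, prune
    N19 x:[24,81/2] y:[40,64] z:[71/2,41] -> hit [40,81/2], descend [22, 29]
      N22 x:[24,67/2] y:[41,58] z:[71/2,40] -> miss, prune
      N29 x:[33,81/2] y:[40,64] z:[73/2,41] -> hit [40,81/2], descend [14, 27]
        N14 x:[77/2,81/2] y:[40,41] z:[77/2,41] -> hit [40,81/2] leaf, test {P16@t=40}
        N27 x:[33,34] y:[58,64] z:[73/2,38] -> miss, prune
  N32 x:[23,79/2] y:[22,42] z:[65/2,51] -> hit [65/2,79/2], descend [36, 37]
    N36 x:[25,36] y:[23,38] z:[65/2,87/2] -> hit [65/2,36], descend [13, 24]
      N13 x:[29,36] y:[23,35] z:[65/2,85/2] -> hit [65/2,35], descend [1, 2]
        N1 x:[71/2,36] y:[23,28] z:[79/2,85/2] -> miss, prune
        N2 x:[29,61/2] y:[29,35] z:[65/2,35] -> miss, prune
      N24 x:[25,29] y:[26,38] z:[39,87/2] -> miss, prune
    N37 x:[23,79/2] y:[22,42] z:[85/2,51] -> miss, prune

15 AABB tests over nodes [0, 3, 7, 19, 22, 29, 14, 27, 32, 36, 13, 1, 2, 24, 37]; 1 leaf entered; closest P16.

== RESULT ==
15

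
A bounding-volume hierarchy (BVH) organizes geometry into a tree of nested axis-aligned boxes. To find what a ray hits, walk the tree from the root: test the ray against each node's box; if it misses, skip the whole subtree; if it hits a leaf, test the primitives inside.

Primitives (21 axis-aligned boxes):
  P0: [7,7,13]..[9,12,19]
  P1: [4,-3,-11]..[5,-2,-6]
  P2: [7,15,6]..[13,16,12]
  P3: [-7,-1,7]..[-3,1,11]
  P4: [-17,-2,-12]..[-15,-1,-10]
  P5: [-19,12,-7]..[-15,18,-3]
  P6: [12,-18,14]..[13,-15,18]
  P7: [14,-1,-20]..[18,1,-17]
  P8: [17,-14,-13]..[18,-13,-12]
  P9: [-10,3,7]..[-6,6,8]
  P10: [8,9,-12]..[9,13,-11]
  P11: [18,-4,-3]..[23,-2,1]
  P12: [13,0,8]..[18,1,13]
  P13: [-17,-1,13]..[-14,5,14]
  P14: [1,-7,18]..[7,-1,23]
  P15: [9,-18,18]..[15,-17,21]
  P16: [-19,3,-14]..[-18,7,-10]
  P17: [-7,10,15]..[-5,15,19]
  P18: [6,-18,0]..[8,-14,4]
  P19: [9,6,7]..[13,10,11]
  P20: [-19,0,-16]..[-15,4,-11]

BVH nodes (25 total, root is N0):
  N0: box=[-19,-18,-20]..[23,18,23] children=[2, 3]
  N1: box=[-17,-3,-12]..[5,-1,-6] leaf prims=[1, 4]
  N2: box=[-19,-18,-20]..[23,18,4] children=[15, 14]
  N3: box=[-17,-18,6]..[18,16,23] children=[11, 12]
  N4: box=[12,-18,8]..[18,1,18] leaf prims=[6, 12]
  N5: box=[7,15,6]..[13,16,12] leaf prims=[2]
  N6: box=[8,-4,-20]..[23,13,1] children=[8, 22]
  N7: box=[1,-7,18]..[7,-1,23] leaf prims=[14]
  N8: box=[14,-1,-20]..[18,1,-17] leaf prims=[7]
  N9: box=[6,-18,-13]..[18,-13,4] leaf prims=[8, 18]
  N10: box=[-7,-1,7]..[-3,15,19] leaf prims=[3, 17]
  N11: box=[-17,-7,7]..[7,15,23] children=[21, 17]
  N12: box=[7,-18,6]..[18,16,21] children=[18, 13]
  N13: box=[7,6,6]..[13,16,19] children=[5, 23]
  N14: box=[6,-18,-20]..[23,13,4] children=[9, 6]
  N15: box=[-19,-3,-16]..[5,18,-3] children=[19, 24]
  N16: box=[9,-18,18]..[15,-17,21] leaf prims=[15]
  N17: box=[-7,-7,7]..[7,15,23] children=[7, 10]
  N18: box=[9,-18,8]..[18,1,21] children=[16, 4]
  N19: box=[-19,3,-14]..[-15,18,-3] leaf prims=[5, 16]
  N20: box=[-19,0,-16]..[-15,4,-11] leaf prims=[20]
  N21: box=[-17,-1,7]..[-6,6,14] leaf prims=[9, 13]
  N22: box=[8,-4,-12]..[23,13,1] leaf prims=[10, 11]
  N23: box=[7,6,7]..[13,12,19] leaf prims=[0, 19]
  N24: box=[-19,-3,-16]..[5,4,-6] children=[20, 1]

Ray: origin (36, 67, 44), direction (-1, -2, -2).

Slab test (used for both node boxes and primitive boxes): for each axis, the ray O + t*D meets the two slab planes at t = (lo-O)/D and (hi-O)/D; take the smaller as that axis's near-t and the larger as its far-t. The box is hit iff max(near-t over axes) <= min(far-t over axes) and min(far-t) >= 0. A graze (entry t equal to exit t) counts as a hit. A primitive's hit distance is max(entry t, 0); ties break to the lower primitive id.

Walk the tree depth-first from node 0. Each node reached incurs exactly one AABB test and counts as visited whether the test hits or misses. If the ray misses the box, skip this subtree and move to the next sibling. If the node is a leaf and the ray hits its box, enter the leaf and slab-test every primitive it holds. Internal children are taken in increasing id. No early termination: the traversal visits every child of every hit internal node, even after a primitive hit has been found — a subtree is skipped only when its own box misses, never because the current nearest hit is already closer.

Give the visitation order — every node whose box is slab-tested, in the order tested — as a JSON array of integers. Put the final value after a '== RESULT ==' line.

Walk:
N0 x:[13,55] y:[49/2,85/2] z:[21/2,32] -> hit [49/2,32], descend [2, 3]
  N2 x:[13,55] y:[49/2,85/2] z:[20,32] -> hit [49/2,32], descend [14, 15]
    N14 x:[13,30] y:[27,85/2] z:[20,32] -> hit [27,30], descend [6, 9]
      N6 x:[13,28] y:[27,71/2] z:[43/2,32] -> hit [27,28], descend [8, 22]
        N8 x:[18,22] y:[33,34] z:[61/2,32] -> miss, prune
        N22 x:[13,28] y:[27,71/2] z:[43/2,28] -> hit [27,28] leaf, test {P10@t=55/2, P11(miss)}
      N9 x:[18,30] y:[40,85/2] z:[20,57/2] -> miss, prune
    N15 x:[31,55] y:[49/2,35] z:[47/2,30] -> miss, prune
  N3 x:[18,53] y:[51/2,85/2] z:[21/2,19] -> miss, prune

9 AABB tests over nodes [0, 2, 14, 6, 8, 22, 9, 15, 3]; 1 leaf entered; closest P10.

== RESULT ==
[0, 2, 14, 6, 8, 22, 9, 15, 3]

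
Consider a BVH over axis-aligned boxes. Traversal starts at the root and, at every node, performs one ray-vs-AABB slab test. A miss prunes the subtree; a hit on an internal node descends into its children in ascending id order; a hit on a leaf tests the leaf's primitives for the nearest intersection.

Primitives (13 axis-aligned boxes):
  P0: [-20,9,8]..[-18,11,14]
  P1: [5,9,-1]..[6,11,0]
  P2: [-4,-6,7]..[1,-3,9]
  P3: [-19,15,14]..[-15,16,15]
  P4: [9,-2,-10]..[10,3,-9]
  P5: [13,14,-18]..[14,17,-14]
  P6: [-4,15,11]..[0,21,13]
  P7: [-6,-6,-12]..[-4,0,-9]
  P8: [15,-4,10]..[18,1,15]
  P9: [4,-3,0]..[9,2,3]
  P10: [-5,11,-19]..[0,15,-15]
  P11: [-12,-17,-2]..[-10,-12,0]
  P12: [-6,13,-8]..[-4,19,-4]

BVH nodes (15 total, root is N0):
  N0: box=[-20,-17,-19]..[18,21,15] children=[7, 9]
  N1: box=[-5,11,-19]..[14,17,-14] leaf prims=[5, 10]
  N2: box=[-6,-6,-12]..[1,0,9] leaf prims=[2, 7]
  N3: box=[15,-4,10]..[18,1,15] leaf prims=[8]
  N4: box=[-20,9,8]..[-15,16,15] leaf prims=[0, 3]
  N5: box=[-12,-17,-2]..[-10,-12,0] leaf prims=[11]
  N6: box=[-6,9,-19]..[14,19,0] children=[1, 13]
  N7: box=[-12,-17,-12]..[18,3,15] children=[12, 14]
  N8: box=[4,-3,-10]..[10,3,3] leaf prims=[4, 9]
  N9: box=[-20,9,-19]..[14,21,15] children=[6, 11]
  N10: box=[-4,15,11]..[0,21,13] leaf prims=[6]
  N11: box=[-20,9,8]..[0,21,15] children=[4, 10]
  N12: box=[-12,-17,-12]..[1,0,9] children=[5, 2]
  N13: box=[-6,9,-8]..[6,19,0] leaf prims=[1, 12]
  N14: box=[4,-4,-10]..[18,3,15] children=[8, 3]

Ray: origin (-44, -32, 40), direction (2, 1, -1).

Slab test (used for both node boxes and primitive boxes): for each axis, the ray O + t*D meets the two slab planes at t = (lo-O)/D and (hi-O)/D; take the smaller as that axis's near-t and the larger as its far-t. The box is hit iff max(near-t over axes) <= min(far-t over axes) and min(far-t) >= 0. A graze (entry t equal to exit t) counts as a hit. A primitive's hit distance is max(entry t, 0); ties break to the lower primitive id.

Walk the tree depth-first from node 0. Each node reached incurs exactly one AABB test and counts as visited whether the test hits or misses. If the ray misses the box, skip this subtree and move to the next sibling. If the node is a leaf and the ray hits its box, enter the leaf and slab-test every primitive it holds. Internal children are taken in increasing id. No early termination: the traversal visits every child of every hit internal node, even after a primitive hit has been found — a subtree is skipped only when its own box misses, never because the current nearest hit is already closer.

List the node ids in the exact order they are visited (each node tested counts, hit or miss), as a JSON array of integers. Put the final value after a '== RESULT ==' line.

Trace the traversal:
N0 x:[12,31] y:[15,53] z:[25,59] -> hit [25,31], descend [7, 9]
  N7 x:[16,31] y:[15,35] z:[25,52] -> hit [25,31], descend [12, 14]
    N12 x:[16,45/2] y:[15,32] z:[31,52] -> miss, prune
    N14 x:[24,31] y:[28,35] z:[25,50] -> hit [28,31], descend [3, 8]
      N3 x:[59/2,31] y:[28,33] z:[25,30] -> hit [59/2,30] leaf, test {P8@t=59/2}
      N8 x:[24,27] y:[29,35] z:[37,50] -> miss, prune
  N9 x:[12,29] y:[41,53] z:[25,59] -> miss, prune

Summary -> nodes [0, 7, 12, 14, 3, 8, 9]; box-tests=7; leaf-entries=1; first=P8

== RESULT ==
[0, 7, 12, 14, 3, 8, 9]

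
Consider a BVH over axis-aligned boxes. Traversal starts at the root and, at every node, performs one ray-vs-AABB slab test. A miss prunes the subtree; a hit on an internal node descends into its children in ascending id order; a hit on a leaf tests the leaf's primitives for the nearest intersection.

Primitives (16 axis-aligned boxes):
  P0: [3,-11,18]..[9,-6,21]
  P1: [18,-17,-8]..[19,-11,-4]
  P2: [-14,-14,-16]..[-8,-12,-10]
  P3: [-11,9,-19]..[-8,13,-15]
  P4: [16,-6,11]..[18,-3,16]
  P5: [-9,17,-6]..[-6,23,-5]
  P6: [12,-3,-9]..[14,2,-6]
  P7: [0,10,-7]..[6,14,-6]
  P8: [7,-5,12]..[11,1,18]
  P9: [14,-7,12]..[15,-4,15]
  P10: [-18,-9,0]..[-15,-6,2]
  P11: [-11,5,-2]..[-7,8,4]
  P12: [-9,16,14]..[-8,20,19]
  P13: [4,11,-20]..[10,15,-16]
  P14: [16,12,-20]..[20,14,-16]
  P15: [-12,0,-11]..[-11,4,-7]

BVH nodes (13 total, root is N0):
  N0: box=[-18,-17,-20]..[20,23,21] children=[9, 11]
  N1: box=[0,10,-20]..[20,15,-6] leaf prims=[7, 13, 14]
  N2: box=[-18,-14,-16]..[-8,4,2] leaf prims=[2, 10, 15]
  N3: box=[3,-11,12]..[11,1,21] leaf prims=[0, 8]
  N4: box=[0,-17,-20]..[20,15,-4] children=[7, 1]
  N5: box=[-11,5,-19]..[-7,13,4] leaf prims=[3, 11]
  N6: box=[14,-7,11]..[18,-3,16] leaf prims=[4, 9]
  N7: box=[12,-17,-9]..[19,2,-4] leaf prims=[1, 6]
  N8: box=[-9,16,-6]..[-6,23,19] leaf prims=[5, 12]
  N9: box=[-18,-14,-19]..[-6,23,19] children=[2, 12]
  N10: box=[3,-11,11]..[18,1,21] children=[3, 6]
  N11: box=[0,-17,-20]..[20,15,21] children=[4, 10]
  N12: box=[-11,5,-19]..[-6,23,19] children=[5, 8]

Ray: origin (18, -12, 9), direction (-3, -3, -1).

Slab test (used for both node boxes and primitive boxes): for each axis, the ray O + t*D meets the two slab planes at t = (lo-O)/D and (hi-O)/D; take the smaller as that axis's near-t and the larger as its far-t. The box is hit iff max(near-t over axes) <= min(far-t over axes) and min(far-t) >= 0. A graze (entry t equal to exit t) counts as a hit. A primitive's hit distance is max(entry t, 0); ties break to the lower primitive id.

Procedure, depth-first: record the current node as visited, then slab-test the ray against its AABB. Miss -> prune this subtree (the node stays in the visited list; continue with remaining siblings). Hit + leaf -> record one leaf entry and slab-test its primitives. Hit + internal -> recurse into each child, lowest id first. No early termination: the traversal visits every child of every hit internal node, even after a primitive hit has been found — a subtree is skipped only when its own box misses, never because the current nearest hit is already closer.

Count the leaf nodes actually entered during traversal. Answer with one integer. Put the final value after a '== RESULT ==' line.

Trace the traversal:
N0 x:[-2/3,12] y:[-35/3,5/3] z:[-12,29] -> hit [-2/3,5/3], descend [9, 11]
  N9 x:[8,12] y:[-35/3,2/3] z:[-10,28] -> miss, prune
  N11 x:[-2/3,6] y:[-9,5/3] z:[-12,29] -> hit [-2/3,5/3], descend [4, 10]
    N4 x:[-2/3,6] y:[-9,5/3] z:[13,29] -> miss, prune
    N10 x:[0,5] y:[-13/3,-1/3] z:[-12,-2] -> miss, prune

Summary -> nodes [0, 9, 11, 4, 10]; box-tests=5; leaf-entries=0; first=miss

== RESULT ==
0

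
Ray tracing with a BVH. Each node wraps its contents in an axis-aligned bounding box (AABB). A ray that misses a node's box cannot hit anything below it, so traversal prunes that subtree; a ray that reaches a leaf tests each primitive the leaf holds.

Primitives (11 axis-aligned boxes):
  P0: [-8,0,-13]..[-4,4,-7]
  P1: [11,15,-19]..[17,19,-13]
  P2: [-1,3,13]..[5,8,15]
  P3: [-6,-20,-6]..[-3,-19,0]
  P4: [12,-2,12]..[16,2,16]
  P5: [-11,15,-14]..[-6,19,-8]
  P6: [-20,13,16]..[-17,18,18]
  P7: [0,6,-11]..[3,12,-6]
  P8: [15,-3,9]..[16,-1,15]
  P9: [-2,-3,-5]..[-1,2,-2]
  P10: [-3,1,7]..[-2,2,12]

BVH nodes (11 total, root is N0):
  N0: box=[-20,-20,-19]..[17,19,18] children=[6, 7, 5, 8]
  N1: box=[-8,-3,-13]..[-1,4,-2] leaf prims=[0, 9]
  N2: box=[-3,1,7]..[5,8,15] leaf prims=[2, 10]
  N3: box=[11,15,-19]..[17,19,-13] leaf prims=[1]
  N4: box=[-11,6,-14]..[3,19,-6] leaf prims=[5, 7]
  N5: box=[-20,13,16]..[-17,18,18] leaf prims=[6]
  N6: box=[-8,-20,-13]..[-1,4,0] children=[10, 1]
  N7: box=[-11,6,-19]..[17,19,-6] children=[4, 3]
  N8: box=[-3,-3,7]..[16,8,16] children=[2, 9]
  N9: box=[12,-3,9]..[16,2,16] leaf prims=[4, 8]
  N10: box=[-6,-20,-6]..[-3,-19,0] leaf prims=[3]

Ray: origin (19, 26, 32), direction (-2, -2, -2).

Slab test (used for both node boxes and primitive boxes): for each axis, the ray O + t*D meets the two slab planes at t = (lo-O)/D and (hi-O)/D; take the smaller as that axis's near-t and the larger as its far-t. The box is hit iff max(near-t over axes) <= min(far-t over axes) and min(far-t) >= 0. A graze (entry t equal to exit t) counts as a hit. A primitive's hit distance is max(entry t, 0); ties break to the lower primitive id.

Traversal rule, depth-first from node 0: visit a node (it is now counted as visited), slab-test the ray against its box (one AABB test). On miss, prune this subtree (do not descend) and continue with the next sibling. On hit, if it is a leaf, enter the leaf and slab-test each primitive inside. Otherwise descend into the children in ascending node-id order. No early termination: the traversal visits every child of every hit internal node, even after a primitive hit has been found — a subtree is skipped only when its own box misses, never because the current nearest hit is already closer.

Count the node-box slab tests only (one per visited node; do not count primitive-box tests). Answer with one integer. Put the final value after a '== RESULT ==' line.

Trace the traversal:
N0 x:[1,39/2] y:[7/2,23] z:[7,51/2] -> hit [7,39/2], descend [5, 6, 7, 8]
  N5 x:[18,39/2] y:[4,13/2] z:[7,8] -> miss, prune
  N6 x:[10,27/2] y:[11,23] z:[16,45/2] -> miss, prune
  N7 x:[1,15] y:[7/2,10] z:[19,51/2] -> miss, prune
  N8 x:[3/2,11] y:[9,29/2] z:[8,25/2] -> hit [9,11], descend [2, 9]
    N2 x:[7,11] y:[9,25/2] z:[17/2,25/2] -> hit [9,11] leaf, test {P2@t=9, P10(miss)}
    N9 x:[3/2,7/2] y:[12,29/2] z:[8,23/2] -> miss, prune

Visited [0, 5, 6, 7, 8, 2, 9]. Tests: 7 box, 1 leaf. Nearest: P2.

== RESULT ==
7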